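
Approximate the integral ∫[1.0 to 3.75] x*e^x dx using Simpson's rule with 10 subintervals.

f(x) = x*e^x
a = 1.0, b = 3.75, n = 10
h = (b - a)/n = 0.275000

Simpson's rule: (h/3)[f(x₀) + 4f(x₁) + 2f(x₂) + ... + f(xₙ)]

x_0 = 1.0000, f(x_0) = 2.718282, coefficient = 1
x_1 = 1.2750, f(x_1) = 4.562844, coefficient = 4
x_2 = 1.5500, f(x_2) = 7.302779, coefficient = 2
x_3 = 1.8250, f(x_3) = 11.320101, coefficient = 4
x_4 = 2.1000, f(x_4) = 17.148957, coefficient = 2
x_5 = 2.3750, f(x_5) = 25.533656, coefficient = 4
x_6 = 2.6500, f(x_6) = 37.508202, coefficient = 2
x_7 = 2.9250, f(x_7) = 54.505111, coefficient = 4
x_8 = 3.2000, f(x_8) = 78.504097, coefficient = 2
x_9 = 3.4750, f(x_9) = 112.234954, coefficient = 4
x_10 = 3.7500, f(x_10) = 159.454058, coefficient = 1

I ≈ (0.275000/3) × 1275.727076 = 116.941649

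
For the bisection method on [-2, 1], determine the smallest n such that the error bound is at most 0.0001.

We need (b-a)/2^n ≤ 0.0001
(1 - (-2))/2^n ≤ 0.0001
3/2^n ≤ 0.0001
2^n ≥ 30000
n ≥ log₂(30000) = 14.87
n ≥ 15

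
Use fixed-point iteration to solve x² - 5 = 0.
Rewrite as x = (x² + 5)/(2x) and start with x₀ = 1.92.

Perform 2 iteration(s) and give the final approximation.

Equation: x² - 5 = 0
Fixed-point form: x = (x² + 5)/(2x)
x₀ = 1.92

x_1 = g(1.920000) = 2.262083
x_2 = g(2.262083) = 2.236218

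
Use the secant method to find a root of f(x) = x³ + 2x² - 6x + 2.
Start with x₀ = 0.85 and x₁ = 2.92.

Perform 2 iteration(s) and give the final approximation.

f(x) = x³ + 2x² - 6x + 2
x₀ = 0.85, x₁ = 2.92

Secant formula: x_{n+1} = x_n - f(x_n)(x_n - x_{n-1})/(f(x_n) - f(x_{n-1}))

Iteration 1:
  f(0.850000) = -1.040875
  f(2.920000) = 26.429888
  x_2 = 2.920000 - 26.429888×(2.920000 - 0.850000)/(26.429888 - (-1.040875))
       = 0.928433
Iteration 2:
  f(2.920000) = 26.429888
  f(0.928433) = -1.046324
  x_3 = 0.928433 - (-1.046324)×(0.928433 - 2.920000)/(-1.046324 - 26.429888)
       = 1.004274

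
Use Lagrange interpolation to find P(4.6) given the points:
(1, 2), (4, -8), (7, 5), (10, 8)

Lagrange interpolation formula:
P(x) = Σ yᵢ × Lᵢ(x)
where Lᵢ(x) = Π_{j≠i} (x - xⱼ)/(xᵢ - xⱼ)

L_0(4.6) = (4.6 - 4)/(1 - 4) × (4.6 - 7)/(1 - 7) × (4.6 - 10)/(1 - 10) = -0.048000
L_1(4.6) = (4.6 - 1)/(4 - 1) × (4.6 - 7)/(4 - 7) × (4.6 - 10)/(4 - 10) = 0.864000
L_2(4.6) = (4.6 - 1)/(7 - 1) × (4.6 - 4)/(7 - 4) × (4.6 - 10)/(7 - 10) = 0.216000
L_3(4.6) = (4.6 - 1)/(10 - 1) × (4.6 - 4)/(10 - 4) × (4.6 - 7)/(10 - 7) = -0.032000

P(4.6) = 2×L_0(4.6) + (-8)×L_1(4.6) + 5×L_2(4.6) + 8×L_3(4.6)
P(4.6) = -6.184000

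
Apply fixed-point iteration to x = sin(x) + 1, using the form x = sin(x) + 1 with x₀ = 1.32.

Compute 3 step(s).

Equation: x = sin(x) + 1
Fixed-point form: x = sin(x) + 1
x₀ = 1.32

x_1 = g(1.320000) = 1.968715
x_2 = g(1.968715) = 1.921869
x_3 = g(1.921869) = 1.939004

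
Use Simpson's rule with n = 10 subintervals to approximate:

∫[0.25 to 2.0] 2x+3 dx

f(x) = 2x+3
a = 0.25, b = 2.0, n = 10
h = (b - a)/n = 0.175000

Simpson's rule: (h/3)[f(x₀) + 4f(x₁) + 2f(x₂) + ... + f(xₙ)]

x_0 = 0.2500, f(x_0) = 3.500000, coefficient = 1
x_1 = 0.4250, f(x_1) = 3.850000, coefficient = 4
x_2 = 0.6000, f(x_2) = 4.200000, coefficient = 2
x_3 = 0.7750, f(x_3) = 4.550000, coefficient = 4
x_4 = 0.9500, f(x_4) = 4.900000, coefficient = 2
x_5 = 1.1250, f(x_5) = 5.250000, coefficient = 4
x_6 = 1.3000, f(x_6) = 5.600000, coefficient = 2
x_7 = 1.4750, f(x_7) = 5.950000, coefficient = 4
x_8 = 1.6500, f(x_8) = 6.300000, coefficient = 2
x_9 = 1.8250, f(x_9) = 6.650000, coefficient = 4
x_10 = 2.0000, f(x_10) = 7.000000, coefficient = 1

I ≈ (0.175000/3) × 157.500000 = 9.187500
Exact value: 9.187500
Error: 0.000000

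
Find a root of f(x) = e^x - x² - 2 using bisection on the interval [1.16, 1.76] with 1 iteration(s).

f(x) = e^x - x² - 2
Initial interval: [1.16, 1.76]

Iteration 1:
  c_1 = (1.160000 + 1.760000)/2 = 1.460000
  f(c_1) = f(1.460000) = 0.174360
  f(a) × f(c) < 0, new interval: [1.160000, 1.460000]

After 1 iteration(s), the approximation is c_1 = 1.460000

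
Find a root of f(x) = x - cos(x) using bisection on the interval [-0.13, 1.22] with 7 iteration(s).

f(x) = x - cos(x)
Initial interval: [-0.13, 1.22]

Iteration 1:
  c_1 = (-0.130000 + 1.220000)/2 = 0.545000
  f(c_1) = f(0.545000) = -0.310127
  f(a) × f(c) ≥ 0, new interval: [0.545000, 1.220000]
Iteration 2:
  c_2 = (0.545000 + 1.220000)/2 = 0.882500
  f(c_2) = f(0.882500) = 0.247278
  f(a) × f(c) < 0, new interval: [0.545000, 0.882500]
Iteration 3:
  c_3 = (0.545000 + 0.882500)/2 = 0.713750
  f(c_3) = f(0.713750) = -0.042162
  f(a) × f(c) ≥ 0, new interval: [0.713750, 0.882500]
Iteration 4:
  c_4 = (0.713750 + 0.882500)/2 = 0.798125
  f(c_4) = f(0.798125) = 0.100074
  f(a) × f(c) < 0, new interval: [0.713750, 0.798125]
Iteration 5:
  c_5 = (0.713750 + 0.798125)/2 = 0.755937
  f(c_5) = f(0.755937) = 0.028309
  f(a) × f(c) < 0, new interval: [0.713750, 0.755937]
Iteration 6:
  c_6 = (0.713750 + 0.755937)/2 = 0.734844
  f(c_6) = f(0.734844) = -0.007092
  f(a) × f(c) ≥ 0, new interval: [0.734844, 0.755937]
Iteration 7:
  c_7 = (0.734844 + 0.755937)/2 = 0.745391
  f(c_7) = f(0.745391) = 0.010568
  f(a) × f(c) < 0, new interval: [0.734844, 0.745391]

After 7 iteration(s), the approximation is c_7 = 0.745391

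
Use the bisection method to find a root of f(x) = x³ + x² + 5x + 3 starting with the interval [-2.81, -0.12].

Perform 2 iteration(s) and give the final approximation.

f(x) = x³ + x² + 5x + 3
Initial interval: [-2.81, -0.12]

Iteration 1:
  c_1 = (-2.810000 + (-0.120000))/2 = -1.465000
  f(c_1) = f(-1.465000) = -5.322995
  f(a) × f(c) ≥ 0, new interval: [-1.465000, -0.120000]
Iteration 2:
  c_2 = (-1.465000 + (-0.120000))/2 = -0.792500
  f(c_2) = f(-0.792500) = -0.832178
  f(a) × f(c) ≥ 0, new interval: [-0.792500, -0.120000]

After 2 iteration(s), the approximation is c_2 = -0.792500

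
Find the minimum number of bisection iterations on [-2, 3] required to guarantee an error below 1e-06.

We need (b-a)/2^n ≤ 1e-06
(3 - (-2))/2^n ≤ 1e-06
5/2^n ≤ 1e-06
2^n ≥ 5000000
n ≥ log₂(5000000) = 22.25
n ≥ 23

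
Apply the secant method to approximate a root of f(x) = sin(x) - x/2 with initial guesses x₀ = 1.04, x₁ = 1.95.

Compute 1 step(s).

f(x) = sin(x) - x/2
x₀ = 1.04, x₁ = 1.95

Secant formula: x_{n+1} = x_n - f(x_n)(x_n - x_{n-1})/(f(x_n) - f(x_{n-1}))

Iteration 1:
  f(1.040000) = 0.342404
  f(1.950000) = -0.046040
  x_2 = 1.950000 - (-0.046040)×(1.950000 - 1.040000)/(-0.046040 - 0.342404)
       = 1.842142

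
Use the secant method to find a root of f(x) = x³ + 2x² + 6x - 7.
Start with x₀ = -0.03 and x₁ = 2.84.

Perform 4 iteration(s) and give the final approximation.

f(x) = x³ + 2x² + 6x - 7
x₀ = -0.03, x₁ = 2.84

Secant formula: x_{n+1} = x_n - f(x_n)(x_n - x_{n-1})/(f(x_n) - f(x_{n-1}))

Iteration 1:
  f(-0.030000) = -7.178227
  f(2.840000) = 49.077504
  x_2 = 2.840000 - 49.077504×(2.840000 - (-0.030000))/(49.077504 - (-7.178227))
       = 0.336212
Iteration 2:
  f(2.840000) = 49.077504
  f(0.336212) = -4.718648
  x_3 = 0.336212 - (-4.718648)×(0.336212 - 2.840000)/(-4.718648 - 49.077504)
       = 0.555828
Iteration 3:
  f(0.336212) = -4.718648
  f(0.555828) = -2.875424
  x_4 = 0.555828 - (-2.875424)×(0.555828 - 0.336212)/(-2.875424 - (-4.718648))
       = 0.898428
Iteration 4:
  f(0.555828) = -2.875424
  f(0.898428) = 0.730103
  x_5 = 0.898428 - 0.730103×(0.898428 - 0.555828)/(0.730103 - (-2.875424))
       = 0.829053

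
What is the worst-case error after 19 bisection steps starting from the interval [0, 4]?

Bisection error bound: |error| ≤ (b-a)/2^n
|error| ≤ (4 - 0)/2^19 = 4/2^19
|error| ≤ 0.0000076294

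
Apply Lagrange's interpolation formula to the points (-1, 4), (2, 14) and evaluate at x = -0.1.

Lagrange interpolation formula:
P(x) = Σ yᵢ × Lᵢ(x)
where Lᵢ(x) = Π_{j≠i} (x - xⱼ)/(xᵢ - xⱼ)

L_0(-0.1) = (-0.1 - 2)/(-1 - 2) = 0.700000
L_1(-0.1) = (-0.1 - (-1))/(2 - (-1)) = 0.300000

P(-0.1) = 4×L_0(-0.1) + 14×L_1(-0.1)
P(-0.1) = 7.000000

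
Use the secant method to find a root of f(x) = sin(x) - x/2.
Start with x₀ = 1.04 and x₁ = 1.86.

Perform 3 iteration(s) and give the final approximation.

f(x) = sin(x) - x/2
x₀ = 1.04, x₁ = 1.86

Secant formula: x_{n+1} = x_n - f(x_n)(x_n - x_{n-1})/(f(x_n) - f(x_{n-1}))

Iteration 1:
  f(1.040000) = 0.342404
  f(1.860000) = 0.028471
  x_2 = 1.860000 - 0.028471×(1.860000 - 1.040000)/(0.028471 - 0.342404)
       = 1.934368
Iteration 2:
  f(1.860000) = 0.028471
  f(1.934368) = -0.032551
  x_3 = 1.934368 - (-0.032551)×(1.934368 - 1.860000)/(-0.032551 - 0.028471)
       = 1.894698
Iteration 3:
  f(1.934368) = -0.032551
  f(1.894698) = 0.000652
  x_4 = 1.894698 - 0.000652×(1.894698 - 1.934368)/(0.000652 - (-0.032551))
       = 1.895477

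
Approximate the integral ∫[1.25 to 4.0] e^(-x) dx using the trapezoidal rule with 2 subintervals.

f(x) = e^(-x)
a = 1.25, b = 4.0, n = 2
h = (b - a)/n = 1.375000

Trapezoidal rule: (h/2)[f(x₀) + 2f(x₁) + 2f(x₂) + ... + f(xₙ)]

x_0 = 1.2500, f(x_0) = 0.286505, coefficient = 1
x_1 = 2.6250, f(x_1) = 0.072440, coefficient = 2
x_2 = 4.0000, f(x_2) = 0.018316, coefficient = 1

I ≈ (1.375000/2) × 0.449700 = 0.309169
Exact value: 0.268189
Error: 0.040980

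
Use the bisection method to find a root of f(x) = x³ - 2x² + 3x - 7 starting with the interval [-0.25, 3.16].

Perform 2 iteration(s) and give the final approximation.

f(x) = x³ - 2x² + 3x - 7
Initial interval: [-0.25, 3.16]

Iteration 1:
  c_1 = (-0.250000 + 3.160000)/2 = 1.455000
  f(c_1) = f(1.455000) = -3.788779
  f(a) × f(c) ≥ 0, new interval: [1.455000, 3.160000]
Iteration 2:
  c_2 = (1.455000 + 3.160000)/2 = 2.307500
  f(c_2) = f(2.307500) = 1.559801
  f(a) × f(c) < 0, new interval: [1.455000, 2.307500]

After 2 iteration(s), the approximation is c_2 = 2.307500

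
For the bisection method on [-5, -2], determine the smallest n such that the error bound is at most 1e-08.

We need (b-a)/2^n ≤ 1e-08
(-2 - (-5))/2^n ≤ 1e-08
3/2^n ≤ 1e-08
2^n ≥ 300000000
n ≥ log₂(300000000) = 28.16
n ≥ 29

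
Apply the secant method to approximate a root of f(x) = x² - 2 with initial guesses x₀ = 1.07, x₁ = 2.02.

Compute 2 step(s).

f(x) = x² - 2
x₀ = 1.07, x₁ = 2.02

Secant formula: x_{n+1} = x_n - f(x_n)(x_n - x_{n-1})/(f(x_n) - f(x_{n-1}))

Iteration 1:
  f(1.070000) = -0.855100
  f(2.020000) = 2.080400
  x_2 = 2.020000 - 2.080400×(2.020000 - 1.070000)/(2.080400 - (-0.855100))
       = 1.346731
Iteration 2:
  f(2.020000) = 2.080400
  f(1.346731) = -0.186315
  x_3 = 1.346731 - (-0.186315)×(1.346731 - 2.020000)/(-0.186315 - 2.080400)
       = 1.402071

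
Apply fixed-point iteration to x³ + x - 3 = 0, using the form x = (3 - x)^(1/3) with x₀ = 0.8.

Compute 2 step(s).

Equation: x³ + x - 3 = 0
Fixed-point form: x = (3 - x)^(1/3)
x₀ = 0.8

x_1 = g(0.800000) = 1.300591
x_2 = g(1.300591) = 1.193345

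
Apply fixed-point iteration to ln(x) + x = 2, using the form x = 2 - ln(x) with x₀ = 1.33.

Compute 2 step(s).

Equation: ln(x) + x = 2
Fixed-point form: x = 2 - ln(x)
x₀ = 1.33

x_1 = g(1.330000) = 1.714821
x_2 = g(1.714821) = 1.460691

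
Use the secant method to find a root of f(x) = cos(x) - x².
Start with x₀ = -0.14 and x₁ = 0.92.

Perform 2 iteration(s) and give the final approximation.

f(x) = cos(x) - x²
x₀ = -0.14, x₁ = 0.92

Secant formula: x_{n+1} = x_n - f(x_n)(x_n - x_{n-1})/(f(x_n) - f(x_{n-1}))

Iteration 1:
  f(-0.140000) = 0.970616
  f(0.920000) = -0.240580
  x_2 = 0.920000 - (-0.240580)×(0.920000 - (-0.140000))/(-0.240580 - 0.970616)
       = 0.709452
Iteration 2:
  f(0.920000) = -0.240580
  f(0.709452) = 0.255396
  x_3 = 0.709452 - 0.255396×(0.709452 - 0.920000)/(0.255396 - (-0.240580))
       = 0.817871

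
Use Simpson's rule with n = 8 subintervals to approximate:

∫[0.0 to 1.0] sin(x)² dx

f(x) = sin(x)²
a = 0.0, b = 1.0, n = 8
h = (b - a)/n = 0.125000

Simpson's rule: (h/3)[f(x₀) + 4f(x₁) + 2f(x₂) + ... + f(xₙ)]

x_0 = 0.0000, f(x_0) = 0.000000, coefficient = 1
x_1 = 0.1250, f(x_1) = 0.015544, coefficient = 4
x_2 = 0.2500, f(x_2) = 0.061209, coefficient = 2
x_3 = 0.3750, f(x_3) = 0.134156, coefficient = 4
x_4 = 0.5000, f(x_4) = 0.229849, coefficient = 2
x_5 = 0.6250, f(x_5) = 0.342339, coefficient = 4
x_6 = 0.7500, f(x_6) = 0.464631, coefficient = 2
x_7 = 0.8750, f(x_7) = 0.589123, coefficient = 4
x_8 = 1.0000, f(x_8) = 0.708073, coefficient = 1

I ≈ (0.125000/3) × 6.544096 = 0.272671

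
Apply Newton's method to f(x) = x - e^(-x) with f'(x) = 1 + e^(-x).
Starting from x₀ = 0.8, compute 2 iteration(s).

f(x) = x - e^(-x)
f'(x) = 1 + e^(-x)
x₀ = 0.8

Newton-Raphson formula: x_{n+1} = x_n - f(x_n)/f'(x_n)

Iteration 1:
  f(0.800000) = 0.350671
  f'(0.800000) = 1.449329
  x_1 = 0.800000 - 0.350671/1.449329 = 0.558046
Iteration 2:
  f(0.558046) = -0.014280
  f'(0.558046) = 1.572326
  x_2 = 0.558046 - (-0.014280)/1.572326 = 0.567128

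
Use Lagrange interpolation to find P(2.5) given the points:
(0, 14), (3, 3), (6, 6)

Lagrange interpolation formula:
P(x) = Σ yᵢ × Lᵢ(x)
where Lᵢ(x) = Π_{j≠i} (x - xⱼ)/(xᵢ - xⱼ)

L_0(2.5) = (2.5 - 3)/(0 - 3) × (2.5 - 6)/(0 - 6) = 0.097222
L_1(2.5) = (2.5 - 0)/(3 - 0) × (2.5 - 6)/(3 - 6) = 0.972222
L_2(2.5) = (2.5 - 0)/(6 - 0) × (2.5 - 3)/(6 - 3) = -0.069444

P(2.5) = 14×L_0(2.5) + 3×L_1(2.5) + 6×L_2(2.5)
P(2.5) = 3.861111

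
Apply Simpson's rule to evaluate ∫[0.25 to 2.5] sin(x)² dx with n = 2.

f(x) = sin(x)²
a = 0.25, b = 2.5, n = 2
h = (b - a)/n = 1.125000

Simpson's rule: (h/3)[f(x₀) + 4f(x₁) + 2f(x₂) + ... + f(xₙ)]

x_0 = 0.2500, f(x_0) = 0.061209, coefficient = 1
x_1 = 1.3750, f(x_1) = 0.962151, coefficient = 4
x_2 = 2.5000, f(x_2) = 0.358169, coefficient = 1

I ≈ (1.125000/3) × 4.267982 = 1.600493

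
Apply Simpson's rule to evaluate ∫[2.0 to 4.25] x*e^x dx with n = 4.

f(x) = x*e^x
a = 2.0, b = 4.25, n = 4
h = (b - a)/n = 0.562500

Simpson's rule: (h/3)[f(x₀) + 4f(x₁) + 2f(x₂) + ... + f(xₙ)]

x_0 = 2.0000, f(x_0) = 14.778112, coefficient = 1
x_1 = 2.5625, f(x_1) = 33.231006, coefficient = 4
x_2 = 3.1250, f(x_2) = 71.124672, coefficient = 2
x_3 = 3.6875, f(x_3) = 147.296671, coefficient = 4
x_4 = 4.2500, f(x_4) = 297.948002, coefficient = 1

I ≈ (0.562500/3) × 1177.086165 = 220.703656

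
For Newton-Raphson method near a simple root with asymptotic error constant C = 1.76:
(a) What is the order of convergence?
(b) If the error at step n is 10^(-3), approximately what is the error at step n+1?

(a) Newton-Raphson has quadratic (order 2) convergence near simple roots.
    This means |e_{n+1}| ≈ C|e_n|².

(b) With |e_n| = 10^(-3) and C = 1.76:
    |e_{n+1}| ≈ 1.76 × (10^(-3))² = 1.76 × 10^(-6)

(a) 2 (quadratic); (b) |e_{n+1}| ≈ 1.760e-06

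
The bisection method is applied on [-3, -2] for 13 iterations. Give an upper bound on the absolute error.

Bisection error bound: |error| ≤ (b-a)/2^n
|error| ≤ (-2 - (-3))/2^13 = 1/2^13
|error| ≤ 0.0001220703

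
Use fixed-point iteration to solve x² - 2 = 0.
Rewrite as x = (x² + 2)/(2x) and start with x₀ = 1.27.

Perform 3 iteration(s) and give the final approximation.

Equation: x² - 2 = 0
Fixed-point form: x = (x² + 2)/(2x)
x₀ = 1.27

x_1 = g(1.270000) = 1.422402
x_2 = g(1.422402) = 1.414237
x_3 = g(1.414237) = 1.414214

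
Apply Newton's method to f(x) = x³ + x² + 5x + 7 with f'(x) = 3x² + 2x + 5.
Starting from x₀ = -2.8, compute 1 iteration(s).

f(x) = x³ + x² + 5x + 7
f'(x) = 3x² + 2x + 5
x₀ = -2.8

Newton-Raphson formula: x_{n+1} = x_n - f(x_n)/f'(x_n)

Iteration 1:
  f(-2.800000) = -21.112000
  f'(-2.800000) = 22.920000
  x_1 = -2.800000 - (-21.112000)/22.920000 = -1.878883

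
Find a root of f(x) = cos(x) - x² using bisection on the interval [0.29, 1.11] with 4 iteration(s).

f(x) = cos(x) - x²
Initial interval: [0.29, 1.11]

Iteration 1:
  c_1 = (0.290000 + 1.110000)/2 = 0.700000
  f(c_1) = f(0.700000) = 0.274842
  f(a) × f(c) ≥ 0, new interval: [0.700000, 1.110000]
Iteration 2:
  c_2 = (0.700000 + 1.110000)/2 = 0.905000
  f(c_2) = f(0.905000) = -0.201339
  f(a) × f(c) < 0, new interval: [0.700000, 0.905000]
Iteration 3:
  c_3 = (0.700000 + 0.905000)/2 = 0.802500
  f(c_3) = f(0.802500) = 0.050905
  f(a) × f(c) ≥ 0, new interval: [0.802500, 0.905000]
Iteration 4:
  c_4 = (0.802500 + 0.905000)/2 = 0.853750
  f(c_4) = f(0.853750) = -0.071728
  f(a) × f(c) < 0, new interval: [0.802500, 0.853750]

After 4 iteration(s), the approximation is c_4 = 0.853750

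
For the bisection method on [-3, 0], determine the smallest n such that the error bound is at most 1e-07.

We need (b-a)/2^n ≤ 1e-07
(0 - (-3))/2^n ≤ 1e-07
3/2^n ≤ 1e-07
2^n ≥ 30000000
n ≥ log₂(30000000) = 24.84
n ≥ 25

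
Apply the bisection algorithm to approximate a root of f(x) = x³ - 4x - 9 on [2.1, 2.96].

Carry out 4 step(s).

f(x) = x³ - 4x - 9
Initial interval: [2.1, 2.96]

Iteration 1:
  c_1 = (2.100000 + 2.960000)/2 = 2.530000
  f(c_1) = f(2.530000) = -2.925723
  f(a) × f(c) ≥ 0, new interval: [2.530000, 2.960000]
Iteration 2:
  c_2 = (2.530000 + 2.960000)/2 = 2.745000
  f(c_2) = f(2.745000) = 0.703644
  f(a) × f(c) < 0, new interval: [2.530000, 2.745000]
Iteration 3:
  c_3 = (2.530000 + 2.745000)/2 = 2.637500
  f(c_3) = f(2.637500) = -1.202479
  f(a) × f(c) ≥ 0, new interval: [2.637500, 2.745000]
Iteration 4:
  c_4 = (2.637500 + 2.745000)/2 = 2.691250
  f(c_4) = f(2.691250) = -0.272743
  f(a) × f(c) ≥ 0, new interval: [2.691250, 2.745000]

After 4 iteration(s), the approximation is c_4 = 2.691250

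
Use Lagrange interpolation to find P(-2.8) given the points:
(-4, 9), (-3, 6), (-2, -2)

Lagrange interpolation formula:
P(x) = Σ yᵢ × Lᵢ(x)
where Lᵢ(x) = Π_{j≠i} (x - xⱼ)/(xᵢ - xⱼ)

L_0(-2.8) = (-2.8 - (-3))/(-4 - (-3)) × (-2.8 - (-2))/(-4 - (-2)) = -0.080000
L_1(-2.8) = (-2.8 - (-4))/(-3 - (-4)) × (-2.8 - (-2))/(-3 - (-2)) = 0.960000
L_2(-2.8) = (-2.8 - (-4))/(-2 - (-4)) × (-2.8 - (-3))/(-2 - (-3)) = 0.120000

P(-2.8) = 9×L_0(-2.8) + 6×L_1(-2.8) + (-2)×L_2(-2.8)
P(-2.8) = 4.800000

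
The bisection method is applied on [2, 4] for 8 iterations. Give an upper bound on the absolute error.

Bisection error bound: |error| ≤ (b-a)/2^n
|error| ≤ (4 - 2)/2^8 = 2/2^8
|error| ≤ 0.0078125000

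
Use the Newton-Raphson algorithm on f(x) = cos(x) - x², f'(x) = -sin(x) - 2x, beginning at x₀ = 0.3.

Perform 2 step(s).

f(x) = cos(x) - x²
f'(x) = -sin(x) - 2x
x₀ = 0.3

Newton-Raphson formula: x_{n+1} = x_n - f(x_n)/f'(x_n)

Iteration 1:
  f(0.300000) = 0.865336
  f'(0.300000) = -0.895520
  x_1 = 0.300000 - 0.865336/(-0.895520) = 1.266295
Iteration 2:
  f(1.266295) = -1.303685
  f'(1.266295) = -3.486586
  x_2 = 1.266295 - (-1.303685)/(-3.486586) = 0.892380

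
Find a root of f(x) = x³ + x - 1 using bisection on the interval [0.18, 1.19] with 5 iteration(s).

f(x) = x³ + x - 1
Initial interval: [0.18, 1.19]

Iteration 1:
  c_1 = (0.180000 + 1.190000)/2 = 0.685000
  f(c_1) = f(0.685000) = 0.006419
  f(a) × f(c) < 0, new interval: [0.180000, 0.685000]
Iteration 2:
  c_2 = (0.180000 + 0.685000)/2 = 0.432500
  f(c_2) = f(0.432500) = -0.486598
  f(a) × f(c) ≥ 0, new interval: [0.432500, 0.685000]
Iteration 3:
  c_3 = (0.432500 + 0.685000)/2 = 0.558750
  f(c_3) = f(0.558750) = -0.266807
  f(a) × f(c) ≥ 0, new interval: [0.558750, 0.685000]
Iteration 4:
  c_4 = (0.558750 + 0.685000)/2 = 0.621875
  f(c_4) = f(0.621875) = -0.137628
  f(a) × f(c) ≥ 0, new interval: [0.621875, 0.685000]
Iteration 5:
  c_5 = (0.621875 + 0.685000)/2 = 0.653437
  f(c_5) = f(0.653437) = -0.067557
  f(a) × f(c) ≥ 0, new interval: [0.653437, 0.685000]

After 5 iteration(s), the approximation is c_5 = 0.653437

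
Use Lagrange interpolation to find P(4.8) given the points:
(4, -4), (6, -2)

Lagrange interpolation formula:
P(x) = Σ yᵢ × Lᵢ(x)
where Lᵢ(x) = Π_{j≠i} (x - xⱼ)/(xᵢ - xⱼ)

L_0(4.8) = (4.8 - 6)/(4 - 6) = 0.600000
L_1(4.8) = (4.8 - 4)/(6 - 4) = 0.400000

P(4.8) = (-4)×L_0(4.8) + (-2)×L_1(4.8)
P(4.8) = -3.200000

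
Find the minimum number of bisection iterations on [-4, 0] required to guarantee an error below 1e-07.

We need (b-a)/2^n ≤ 1e-07
(0 - (-4))/2^n ≤ 1e-07
4/2^n ≤ 1e-07
2^n ≥ 40000000
n ≥ log₂(40000000) = 25.25
n ≥ 26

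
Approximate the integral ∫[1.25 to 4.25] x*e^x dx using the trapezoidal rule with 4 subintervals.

f(x) = x*e^x
a = 1.25, b = 4.25, n = 4
h = (b - a)/n = 0.750000

Trapezoidal rule: (h/2)[f(x₀) + 2f(x₁) + 2f(x₂) + ... + f(xₙ)]

x_0 = 1.2500, f(x_0) = 4.362929, coefficient = 1
x_1 = 2.0000, f(x_1) = 14.778112, coefficient = 2
x_2 = 2.7500, f(x_2) = 43.017238, coefficient = 2
x_3 = 3.5000, f(x_3) = 115.904082, coefficient = 2
x_4 = 4.2500, f(x_4) = 297.948002, coefficient = 1

I ≈ (0.750000/2) × 649.709795 = 243.641173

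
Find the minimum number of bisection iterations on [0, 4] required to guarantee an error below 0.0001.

We need (b-a)/2^n ≤ 0.0001
(4 - 0)/2^n ≤ 0.0001
4/2^n ≤ 0.0001
2^n ≥ 40000
n ≥ log₂(40000) = 15.29
n ≥ 16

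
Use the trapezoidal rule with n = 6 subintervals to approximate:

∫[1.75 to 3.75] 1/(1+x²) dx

f(x) = 1/(1+x²)
a = 1.75, b = 3.75, n = 6
h = (b - a)/n = 0.333333

Trapezoidal rule: (h/2)[f(x₀) + 2f(x₁) + 2f(x₂) + ... + f(xₙ)]

x_0 = 1.7500, f(x_0) = 0.246154, coefficient = 1
x_1 = 2.0833, f(x_1) = 0.187256, coefficient = 2
x_2 = 2.4167, f(x_2) = 0.146193, coefficient = 2
x_3 = 2.7500, f(x_3) = 0.116788, coefficient = 2
x_4 = 3.0833, f(x_4) = 0.095175, coefficient = 2
x_5 = 3.4167, f(x_5) = 0.078904, coefficient = 2
x_6 = 3.7500, f(x_6) = 0.066390, coefficient = 1

I ≈ (0.333333/2) × 1.561177 = 0.260196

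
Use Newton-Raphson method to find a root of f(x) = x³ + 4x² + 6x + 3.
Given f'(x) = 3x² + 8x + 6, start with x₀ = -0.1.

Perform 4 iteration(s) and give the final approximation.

f(x) = x³ + 4x² + 6x + 3
f'(x) = 3x² + 8x + 6
x₀ = -0.1

Newton-Raphson formula: x_{n+1} = x_n - f(x_n)/f'(x_n)

Iteration 1:
  f(-0.100000) = 2.439000
  f'(-0.100000) = 5.230000
  x_1 = -0.100000 - 2.439000/5.230000 = -0.566348
Iteration 2:
  f(-0.566348) = 0.703256
  f'(-0.566348) = 2.431466
  x_2 = -0.566348 - 0.703256/2.431466 = -0.855579
Iteration 3:
  f(-0.855579) = 0.168290
  f'(-0.855579) = 1.351413
  x_3 = -0.855579 - 0.168290/1.351413 = -0.980108
Iteration 4:
  f(-0.980108) = 0.020295
  f'(-0.980108) = 1.040970
  x_4 = -0.980108 - 0.020295/1.040970 = -0.999605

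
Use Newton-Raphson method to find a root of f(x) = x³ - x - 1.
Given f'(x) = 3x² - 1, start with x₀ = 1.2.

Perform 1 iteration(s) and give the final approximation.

f(x) = x³ - x - 1
f'(x) = 3x² - 1
x₀ = 1.2

Newton-Raphson formula: x_{n+1} = x_n - f(x_n)/f'(x_n)

Iteration 1:
  f(1.200000) = -0.472000
  f'(1.200000) = 3.320000
  x_1 = 1.200000 - (-0.472000)/3.320000 = 1.342169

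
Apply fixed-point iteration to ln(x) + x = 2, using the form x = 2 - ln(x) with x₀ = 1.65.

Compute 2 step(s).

Equation: ln(x) + x = 2
Fixed-point form: x = 2 - ln(x)
x₀ = 1.65

x_1 = g(1.650000) = 1.499225
x_2 = g(1.499225) = 1.595052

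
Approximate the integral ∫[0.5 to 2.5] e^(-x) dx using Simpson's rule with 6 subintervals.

f(x) = e^(-x)
a = 0.5, b = 2.5, n = 6
h = (b - a)/n = 0.333333

Simpson's rule: (h/3)[f(x₀) + 4f(x₁) + 2f(x₂) + ... + f(xₙ)]

x_0 = 0.5000, f(x_0) = 0.606531, coefficient = 1
x_1 = 0.8333, f(x_1) = 0.434598, coefficient = 4
x_2 = 1.1667, f(x_2) = 0.311403, coefficient = 2
x_3 = 1.5000, f(x_3) = 0.223130, coefficient = 4
x_4 = 1.8333, f(x_4) = 0.159880, coefficient = 2
x_5 = 2.1667, f(x_5) = 0.114559, coefficient = 4
x_6 = 2.5000, f(x_6) = 0.082085, coefficient = 1

I ≈ (0.333333/3) × 4.720330 = 0.524481
Exact value: 0.524446
Error: 0.000035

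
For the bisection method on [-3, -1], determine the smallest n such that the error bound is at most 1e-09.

We need (b-a)/2^n ≤ 1e-09
(-1 - (-3))/2^n ≤ 1e-09
2/2^n ≤ 1e-09
2^n ≥ 2000000000
n ≥ log₂(2000000000) = 30.90
n ≥ 31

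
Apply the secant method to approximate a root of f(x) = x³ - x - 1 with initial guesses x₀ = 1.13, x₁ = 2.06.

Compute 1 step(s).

f(x) = x³ - x - 1
x₀ = 1.13, x₁ = 2.06

Secant formula: x_{n+1} = x_n - f(x_n)(x_n - x_{n-1})/(f(x_n) - f(x_{n-1}))

Iteration 1:
  f(1.130000) = -0.687103
  f(2.060000) = 5.681816
  x_2 = 2.060000 - 5.681816×(2.060000 - 1.130000)/(5.681816 - (-0.687103))
       = 1.230332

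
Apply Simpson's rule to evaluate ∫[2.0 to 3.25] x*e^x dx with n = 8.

f(x) = x*e^x
a = 2.0, b = 3.25, n = 8
h = (b - a)/n = 0.156250

Simpson's rule: (h/3)[f(x₀) + 4f(x₁) + 2f(x₂) + ... + f(xₙ)]

x_0 = 2.0000, f(x_0) = 14.778112, coefficient = 1
x_1 = 2.1562, f(x_1) = 18.627158, coefficient = 4
x_2 = 2.3125, f(x_2) = 23.355423, coefficient = 2
x_3 = 2.4688, f(x_3) = 29.150205, coefficient = 4
x_4 = 2.6250, f(x_4) = 36.237007, coefficient = 2
x_5 = 2.7812, f(x_5) = 44.887101, coefficient = 4
x_6 = 2.9375, f(x_6) = 55.426559, coefficient = 2
x_7 = 3.0938, f(x_7) = 68.247032, coefficient = 4
x_8 = 3.2500, f(x_8) = 83.818605, coefficient = 1

I ≈ (0.156250/3) × 972.280677 = 50.639619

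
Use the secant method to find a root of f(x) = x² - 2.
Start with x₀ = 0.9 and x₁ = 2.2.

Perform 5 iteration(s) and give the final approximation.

f(x) = x² - 2
x₀ = 0.9, x₁ = 2.2

Secant formula: x_{n+1} = x_n - f(x_n)(x_n - x_{n-1})/(f(x_n) - f(x_{n-1}))

Iteration 1:
  f(0.900000) = -1.190000
  f(2.200000) = 2.840000
  x_2 = 2.200000 - 2.840000×(2.200000 - 0.900000)/(2.840000 - (-1.190000))
       = 1.283871
Iteration 2:
  f(2.200000) = 2.840000
  f(1.283871) = -0.351675
  x_3 = 1.283871 - (-0.351675)×(1.283871 - 2.200000)/(-0.351675 - 2.840000)
       = 1.384815
Iteration 3:
  f(1.283871) = -0.351675
  f(1.384815) = -0.082288
  x_4 = 1.384815 - (-0.082288)×(1.384815 - 1.283871)/(-0.082288 - (-0.351675))
       = 1.415649
Iteration 4:
  f(1.384815) = -0.082288
  f(1.415649) = 0.004063
  x_5 = 1.415649 - 0.004063×(1.415649 - 1.384815)/(0.004063 - (-0.082288))
       = 1.414198
Iteration 5:
  f(1.415649) = 0.004063
  f(1.414198) = -0.000043
  x_6 = 1.414198 - (-0.000043)×(1.414198 - 1.415649)/(-0.000043 - 0.004063)
       = 1.414214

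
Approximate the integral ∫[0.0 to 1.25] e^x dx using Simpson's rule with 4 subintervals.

f(x) = e^x
a = 0.0, b = 1.25, n = 4
h = (b - a)/n = 0.312500

Simpson's rule: (h/3)[f(x₀) + 4f(x₁) + 2f(x₂) + ... + f(xₙ)]

x_0 = 0.0000, f(x_0) = 1.000000, coefficient = 1
x_1 = 0.3125, f(x_1) = 1.366838, coefficient = 4
x_2 = 0.6250, f(x_2) = 1.868246, coefficient = 2
x_3 = 0.9375, f(x_3) = 2.553589, coefficient = 4
x_4 = 1.2500, f(x_4) = 3.490343, coefficient = 1

I ≈ (0.312500/3) × 23.908544 = 2.490473
Exact value: 2.490343
Error: 0.000130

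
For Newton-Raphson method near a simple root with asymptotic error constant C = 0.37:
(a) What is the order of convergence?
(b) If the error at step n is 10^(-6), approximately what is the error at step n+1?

(a) Newton-Raphson has quadratic (order 2) convergence near simple roots.
    This means |e_{n+1}| ≈ C|e_n|².

(b) With |e_n| = 10^(-6) and C = 0.37:
    |e_{n+1}| ≈ 0.37 × (10^(-6))² = 0.37 × 10^(-12)

(a) 2 (quadratic); (b) |e_{n+1}| ≈ 3.700e-13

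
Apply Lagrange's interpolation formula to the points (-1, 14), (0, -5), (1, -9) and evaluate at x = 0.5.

Lagrange interpolation formula:
P(x) = Σ yᵢ × Lᵢ(x)
where Lᵢ(x) = Π_{j≠i} (x - xⱼ)/(xᵢ - xⱼ)

L_0(0.5) = (0.5 - 0)/(-1 - 0) × (0.5 - 1)/(-1 - 1) = -0.125000
L_1(0.5) = (0.5 - (-1))/(0 - (-1)) × (0.5 - 1)/(0 - 1) = 0.750000
L_2(0.5) = (0.5 - (-1))/(1 - (-1)) × (0.5 - 0)/(1 - 0) = 0.375000

P(0.5) = 14×L_0(0.5) + (-5)×L_1(0.5) + (-9)×L_2(0.5)
P(0.5) = -8.875000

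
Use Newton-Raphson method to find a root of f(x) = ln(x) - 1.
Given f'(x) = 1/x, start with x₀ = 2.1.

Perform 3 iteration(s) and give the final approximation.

f(x) = ln(x) - 1
f'(x) = 1/x
x₀ = 2.1

Newton-Raphson formula: x_{n+1} = x_n - f(x_n)/f'(x_n)

Iteration 1:
  f(2.100000) = -0.258063
  f'(2.100000) = 0.476190
  x_1 = 2.100000 - (-0.258063)/0.476190 = 2.641932
Iteration 2:
  f(2.641932) = -0.028490
  f'(2.641932) = 0.378511
  x_2 = 2.641932 - (-0.028490)/0.378511 = 2.717199
Iteration 3:
  f(2.717199) = -0.000398
  f'(2.717199) = 0.368026
  x_3 = 2.717199 - (-0.000398)/0.368026 = 2.718282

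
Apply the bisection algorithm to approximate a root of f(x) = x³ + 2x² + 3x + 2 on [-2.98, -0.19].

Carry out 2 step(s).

f(x) = x³ + 2x² + 3x + 2
Initial interval: [-2.98, -0.19]

Iteration 1:
  c_1 = (-2.980000 + (-0.190000))/2 = -1.585000
  f(c_1) = f(-1.585000) = -1.712427
  f(a) × f(c) ≥ 0, new interval: [-1.585000, -0.190000]
Iteration 2:
  c_2 = (-1.585000 + (-0.190000))/2 = -0.887500
  f(c_2) = f(-0.887500) = 0.213768
  f(a) × f(c) < 0, new interval: [-1.585000, -0.887500]

After 2 iteration(s), the approximation is c_2 = -0.887500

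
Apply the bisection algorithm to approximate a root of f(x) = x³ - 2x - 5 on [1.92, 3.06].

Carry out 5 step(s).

f(x) = x³ - 2x - 5
Initial interval: [1.92, 3.06]

Iteration 1:
  c_1 = (1.920000 + 3.060000)/2 = 2.490000
  f(c_1) = f(2.490000) = 5.458249
  f(a) × f(c) < 0, new interval: [1.920000, 2.490000]
Iteration 2:
  c_2 = (1.920000 + 2.490000)/2 = 2.205000
  f(c_2) = f(2.205000) = 1.310765
  f(a) × f(c) < 0, new interval: [1.920000, 2.205000]
Iteration 3:
  c_3 = (1.920000 + 2.205000)/2 = 2.062500
  f(c_3) = f(2.062500) = -0.351318
  f(a) × f(c) ≥ 0, new interval: [2.062500, 2.205000]
Iteration 4:
  c_4 = (2.062500 + 2.205000)/2 = 2.133750
  f(c_4) = f(2.133750) = 0.447227
  f(a) × f(c) < 0, new interval: [2.062500, 2.133750]
Iteration 5:
  c_5 = (2.062500 + 2.133750)/2 = 2.098125
  f(c_5) = f(2.098125) = 0.039966
  f(a) × f(c) < 0, new interval: [2.062500, 2.098125]

After 5 iteration(s), the approximation is c_5 = 2.098125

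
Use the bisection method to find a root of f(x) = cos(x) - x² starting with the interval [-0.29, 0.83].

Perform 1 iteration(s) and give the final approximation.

f(x) = cos(x) - x²
Initial interval: [-0.29, 0.83]

Iteration 1:
  c_1 = (-0.290000 + 0.830000)/2 = 0.270000
  f(c_1) = f(0.270000) = 0.890871
  f(a) × f(c) ≥ 0, new interval: [0.270000, 0.830000]

After 1 iteration(s), the approximation is c_1 = 0.270000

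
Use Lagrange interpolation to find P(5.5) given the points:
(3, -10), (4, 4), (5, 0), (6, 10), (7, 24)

Lagrange interpolation formula:
P(x) = Σ yᵢ × Lᵢ(x)
where Lᵢ(x) = Π_{j≠i} (x - xⱼ)/(xᵢ - xⱼ)

L_0(5.5) = (5.5 - 4)/(3 - 4) × (5.5 - 5)/(3 - 5) × (5.5 - 6)/(3 - 6) × (5.5 - 7)/(3 - 7) = 0.023438
L_1(5.5) = (5.5 - 3)/(4 - 3) × (5.5 - 5)/(4 - 5) × (5.5 - 6)/(4 - 6) × (5.5 - 7)/(4 - 7) = -0.156250
L_2(5.5) = (5.5 - 3)/(5 - 3) × (5.5 - 4)/(5 - 4) × (5.5 - 6)/(5 - 6) × (5.5 - 7)/(5 - 7) = 0.703125
L_3(5.5) = (5.5 - 3)/(6 - 3) × (5.5 - 4)/(6 - 4) × (5.5 - 5)/(6 - 5) × (5.5 - 7)/(6 - 7) = 0.468750
L_4(5.5) = (5.5 - 3)/(7 - 3) × (5.5 - 4)/(7 - 4) × (5.5 - 5)/(7 - 5) × (5.5 - 6)/(7 - 6) = -0.039062

P(5.5) = (-10)×L_0(5.5) + 4×L_1(5.5) + 0×L_2(5.5) + 10×L_3(5.5) + 24×L_4(5.5)
P(5.5) = 2.890625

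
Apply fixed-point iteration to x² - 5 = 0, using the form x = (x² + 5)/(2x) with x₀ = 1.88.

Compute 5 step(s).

Equation: x² - 5 = 0
Fixed-point form: x = (x² + 5)/(2x)
x₀ = 1.88

x_1 = g(1.880000) = 2.269787
x_2 = g(2.269787) = 2.236318
x_3 = g(2.236318) = 2.236068
x_4 = g(2.236068) = 2.236068
x_5 = g(2.236068) = 2.236068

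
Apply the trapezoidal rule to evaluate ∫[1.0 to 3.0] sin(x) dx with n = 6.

f(x) = sin(x)
a = 1.0, b = 3.0, n = 6
h = (b - a)/n = 0.333333

Trapezoidal rule: (h/2)[f(x₀) + 2f(x₁) + 2f(x₂) + ... + f(xₙ)]

x_0 = 1.0000, f(x_0) = 0.841471, coefficient = 1
x_1 = 1.3333, f(x_1) = 0.971938, coefficient = 2
x_2 = 1.6667, f(x_2) = 0.995408, coefficient = 2
x_3 = 2.0000, f(x_3) = 0.909297, coefficient = 2
x_4 = 2.3333, f(x_4) = 0.723086, coefficient = 2
x_5 = 2.6667, f(x_5) = 0.457273, coefficient = 2
x_6 = 3.0000, f(x_6) = 0.141120, coefficient = 1

I ≈ (0.333333/2) × 9.096595 = 1.516099
Exact value: 1.530295
Error: 0.014196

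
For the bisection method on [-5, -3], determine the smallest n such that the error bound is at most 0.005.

We need (b-a)/2^n ≤ 0.005
(-3 - (-5))/2^n ≤ 0.005
2/2^n ≤ 0.005
2^n ≥ 400
n ≥ log₂(400) = 8.64
n ≥ 9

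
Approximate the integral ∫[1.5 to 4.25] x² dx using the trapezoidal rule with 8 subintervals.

f(x) = x²
a = 1.5, b = 4.25, n = 8
h = (b - a)/n = 0.343750

Trapezoidal rule: (h/2)[f(x₀) + 2f(x₁) + 2f(x₂) + ... + f(xₙ)]

x_0 = 1.5000, f(x_0) = 2.250000, coefficient = 1
x_1 = 1.8438, f(x_1) = 3.399414, coefficient = 2
x_2 = 2.1875, f(x_2) = 4.785156, coefficient = 2
x_3 = 2.5312, f(x_3) = 6.407227, coefficient = 2
x_4 = 2.8750, f(x_4) = 8.265625, coefficient = 2
x_5 = 3.2188, f(x_5) = 10.360352, coefficient = 2
x_6 = 3.5625, f(x_6) = 12.691406, coefficient = 2
x_7 = 3.9062, f(x_7) = 15.258789, coefficient = 2
x_8 = 4.2500, f(x_8) = 18.062500, coefficient = 1

I ≈ (0.343750/2) × 142.648438 = 24.517700
Exact value: 24.463542
Error: 0.054159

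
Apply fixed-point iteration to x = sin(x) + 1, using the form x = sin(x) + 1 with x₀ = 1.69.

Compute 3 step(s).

Equation: x = sin(x) + 1
Fixed-point form: x = sin(x) + 1
x₀ = 1.69

x_1 = g(1.690000) = 1.992904
x_2 = g(1.992904) = 1.912228
x_3 = g(1.912228) = 1.942276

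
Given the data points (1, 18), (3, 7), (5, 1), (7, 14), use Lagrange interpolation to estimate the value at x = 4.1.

Lagrange interpolation formula:
P(x) = Σ yᵢ × Lᵢ(x)
where Lᵢ(x) = Π_{j≠i} (x - xⱼ)/(xᵢ - xⱼ)

L_0(4.1) = (4.1 - 3)/(1 - 3) × (4.1 - 5)/(1 - 5) × (4.1 - 7)/(1 - 7) = -0.059813
L_1(4.1) = (4.1 - 1)/(3 - 1) × (4.1 - 5)/(3 - 5) × (4.1 - 7)/(3 - 7) = 0.505688
L_2(4.1) = (4.1 - 1)/(5 - 1) × (4.1 - 3)/(5 - 3) × (4.1 - 7)/(5 - 7) = 0.618062
L_3(4.1) = (4.1 - 1)/(7 - 1) × (4.1 - 3)/(7 - 3) × (4.1 - 5)/(7 - 5) = -0.063938

P(4.1) = 18×L_0(4.1) + 7×L_1(4.1) + 1×L_2(4.1) + 14×L_3(4.1)
P(4.1) = 2.186125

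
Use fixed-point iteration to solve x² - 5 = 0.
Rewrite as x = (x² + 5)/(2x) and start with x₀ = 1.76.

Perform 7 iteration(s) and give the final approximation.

Equation: x² - 5 = 0
Fixed-point form: x = (x² + 5)/(2x)
x₀ = 1.76

x_1 = g(1.760000) = 2.300455
x_2 = g(2.300455) = 2.236969
x_3 = g(2.236969) = 2.236068
x_4 = g(2.236068) = 2.236068
x_5 = g(2.236068) = 2.236068
x_6 = g(2.236068) = 2.236068
x_7 = g(2.236068) = 2.236068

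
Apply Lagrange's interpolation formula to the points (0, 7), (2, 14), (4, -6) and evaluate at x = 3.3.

Lagrange interpolation formula:
P(x) = Σ yᵢ × Lᵢ(x)
where Lᵢ(x) = Π_{j≠i} (x - xⱼ)/(xᵢ - xⱼ)

L_0(3.3) = (3.3 - 2)/(0 - 2) × (3.3 - 4)/(0 - 4) = -0.113750
L_1(3.3) = (3.3 - 0)/(2 - 0) × (3.3 - 4)/(2 - 4) = 0.577500
L_2(3.3) = (3.3 - 0)/(4 - 0) × (3.3 - 2)/(4 - 2) = 0.536250

P(3.3) = 7×L_0(3.3) + 14×L_1(3.3) + (-6)×L_2(3.3)
P(3.3) = 4.071250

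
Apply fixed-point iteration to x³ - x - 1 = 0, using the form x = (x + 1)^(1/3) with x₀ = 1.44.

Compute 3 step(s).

Equation: x³ - x - 1 = 0
Fixed-point form: x = (x + 1)^(1/3)
x₀ = 1.44

x_1 = g(1.440000) = 1.346263
x_2 = g(1.346263) = 1.328798
x_3 = g(1.328798) = 1.325492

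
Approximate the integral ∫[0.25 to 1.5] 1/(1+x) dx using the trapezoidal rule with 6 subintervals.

f(x) = 1/(1+x)
a = 0.25, b = 1.5, n = 6
h = (b - a)/n = 0.208333

Trapezoidal rule: (h/2)[f(x₀) + 2f(x₁) + 2f(x₂) + ... + f(xₙ)]

x_0 = 0.2500, f(x_0) = 0.800000, coefficient = 1
x_1 = 0.4583, f(x_1) = 0.685714, coefficient = 2
x_2 = 0.6667, f(x_2) = 0.600000, coefficient = 2
x_3 = 0.8750, f(x_3) = 0.533333, coefficient = 2
x_4 = 1.0833, f(x_4) = 0.480000, coefficient = 2
x_5 = 1.2917, f(x_5) = 0.436364, coefficient = 2
x_6 = 1.5000, f(x_6) = 0.400000, coefficient = 1

I ≈ (0.208333/2) × 6.670823 = 0.694877
Exact value: 0.693147
Error: 0.001730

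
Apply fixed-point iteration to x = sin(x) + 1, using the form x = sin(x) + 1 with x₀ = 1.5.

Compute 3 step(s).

Equation: x = sin(x) + 1
Fixed-point form: x = sin(x) + 1
x₀ = 1.5

x_1 = g(1.500000) = 1.997495
x_2 = g(1.997495) = 1.910337
x_3 = g(1.910337) = 1.942908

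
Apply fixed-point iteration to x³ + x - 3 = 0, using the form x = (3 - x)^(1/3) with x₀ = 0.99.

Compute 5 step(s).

Equation: x³ + x - 3 = 0
Fixed-point form: x = (3 - x)^(1/3)
x₀ = 0.99

x_1 = g(0.990000) = 1.262017
x_2 = g(1.262017) = 1.202306
x_3 = g(1.202306) = 1.215921
x_4 = g(1.215921) = 1.212843
x_5 = g(1.212843) = 1.213540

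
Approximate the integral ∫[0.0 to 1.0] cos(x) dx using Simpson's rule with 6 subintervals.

f(x) = cos(x)
a = 0.0, b = 1.0, n = 6
h = (b - a)/n = 0.166667

Simpson's rule: (h/3)[f(x₀) + 4f(x₁) + 2f(x₂) + ... + f(xₙ)]

x_0 = 0.0000, f(x_0) = 1.000000, coefficient = 1
x_1 = 0.1667, f(x_1) = 0.986143, coefficient = 4
x_2 = 0.3333, f(x_2) = 0.944957, coefficient = 2
x_3 = 0.5000, f(x_3) = 0.877583, coefficient = 4
x_4 = 0.6667, f(x_4) = 0.785887, coefficient = 2
x_5 = 0.8333, f(x_5) = 0.672412, coefficient = 4
x_6 = 1.0000, f(x_6) = 0.540302, coefficient = 1

I ≈ (0.166667/3) × 15.146543 = 0.841475
Exact value: 0.841471
Error: 0.000004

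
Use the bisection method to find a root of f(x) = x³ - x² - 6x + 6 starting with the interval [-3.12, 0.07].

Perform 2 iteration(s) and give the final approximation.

f(x) = x³ - x² - 6x + 6
Initial interval: [-3.12, 0.07]

Iteration 1:
  c_1 = (-3.120000 + 0.070000)/2 = -1.525000
  f(c_1) = f(-1.525000) = 9.277797
  f(a) × f(c) < 0, new interval: [-3.120000, -1.525000]
Iteration 2:
  c_2 = (-3.120000 + (-1.525000))/2 = -2.322500
  f(c_2) = f(-2.322500) = 2.013414
  f(a) × f(c) < 0, new interval: [-3.120000, -2.322500]

After 2 iteration(s), the approximation is c_2 = -2.322500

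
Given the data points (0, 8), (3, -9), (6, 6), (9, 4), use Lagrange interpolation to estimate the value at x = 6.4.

Lagrange interpolation formula:
P(x) = Σ yᵢ × Lᵢ(x)
where Lᵢ(x) = Π_{j≠i} (x - xⱼ)/(xᵢ - xⱼ)

L_0(6.4) = (6.4 - 3)/(0 - 3) × (6.4 - 6)/(0 - 6) × (6.4 - 9)/(0 - 9) = 0.021827
L_1(6.4) = (6.4 - 0)/(3 - 0) × (6.4 - 6)/(3 - 6) × (6.4 - 9)/(3 - 9) = -0.123259
L_2(6.4) = (6.4 - 0)/(6 - 0) × (6.4 - 3)/(6 - 3) × (6.4 - 9)/(6 - 9) = 1.047704
L_3(6.4) = (6.4 - 0)/(9 - 0) × (6.4 - 3)/(9 - 3) × (6.4 - 6)/(9 - 6) = 0.053728

P(6.4) = 8×L_0(6.4) + (-9)×L_1(6.4) + 6×L_2(6.4) + 4×L_3(6.4)
P(6.4) = 7.785086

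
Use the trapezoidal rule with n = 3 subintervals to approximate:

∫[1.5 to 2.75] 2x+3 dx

f(x) = 2x+3
a = 1.5, b = 2.75, n = 3
h = (b - a)/n = 0.416667

Trapezoidal rule: (h/2)[f(x₀) + 2f(x₁) + 2f(x₂) + ... + f(xₙ)]

x_0 = 1.5000, f(x_0) = 6.000000, coefficient = 1
x_1 = 1.9167, f(x_1) = 6.833333, coefficient = 2
x_2 = 2.3333, f(x_2) = 7.666667, coefficient = 2
x_3 = 2.7500, f(x_3) = 8.500000, coefficient = 1

I ≈ (0.416667/2) × 43.500000 = 9.062500
Exact value: 9.062500
Error: 0.000000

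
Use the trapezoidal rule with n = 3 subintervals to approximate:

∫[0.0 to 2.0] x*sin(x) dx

f(x) = x*sin(x)
a = 0.0, b = 2.0, n = 3
h = (b - a)/n = 0.666667

Trapezoidal rule: (h/2)[f(x₀) + 2f(x₁) + 2f(x₂) + ... + f(xₙ)]

x_0 = 0.0000, f(x_0) = 0.000000, coefficient = 1
x_1 = 0.6667, f(x_1) = 0.412247, coefficient = 2
x_2 = 1.3333, f(x_2) = 1.295917, coefficient = 2
x_3 = 2.0000, f(x_3) = 1.818595, coefficient = 1

I ≈ (0.666667/2) × 5.234922 = 1.744974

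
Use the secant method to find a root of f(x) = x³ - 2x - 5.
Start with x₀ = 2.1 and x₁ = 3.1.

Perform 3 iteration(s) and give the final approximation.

f(x) = x³ - 2x - 5
x₀ = 2.1, x₁ = 3.1

Secant formula: x_{n+1} = x_n - f(x_n)(x_n - x_{n-1})/(f(x_n) - f(x_{n-1}))

Iteration 1:
  f(2.100000) = 0.061000
  f(3.100000) = 18.591000
  x_2 = 3.100000 - 18.591000×(3.100000 - 2.100000)/(18.591000 - 0.061000)
       = 2.096708
Iteration 2:
  f(3.100000) = 18.591000
  f(2.096708) = 0.024100
  x_3 = 2.096708 - 0.024100×(2.096708 - 3.100000)/(0.024100 - 18.591000)
       = 2.095406
Iteration 3:
  f(2.096708) = 0.024100
  f(2.095406) = 0.009540
  x_4 = 2.095406 - 0.009540×(2.095406 - 2.096708)/(0.009540 - 0.024100)
       = 2.094553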